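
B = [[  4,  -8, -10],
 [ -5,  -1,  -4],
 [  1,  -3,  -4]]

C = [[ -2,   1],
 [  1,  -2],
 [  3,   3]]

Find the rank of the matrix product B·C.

First compute BC:
[[-46, -10],
 [ -3, -15],
 [-17,  -5]]
Now row reduce the product.
R2 ← R2 − (3/46)·R1: [0, -330/23]
R3 ← R3 − (17/46)·R1: [0, -30/23]
R3 ← R3 − (1/11)·R2: [0, 0]
2 nonzero rows, so rank(BC) = 2.

2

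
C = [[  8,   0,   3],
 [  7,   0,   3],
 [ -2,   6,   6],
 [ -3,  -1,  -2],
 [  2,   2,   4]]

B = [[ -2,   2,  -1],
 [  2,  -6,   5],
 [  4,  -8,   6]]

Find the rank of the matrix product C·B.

First compute CB:
[[ -4,  -8,  10],
 [ -2, -10,  11],
 [ 40, -88,  68],
 [ -4,  16, -14],
 [ 16, -40,  32]]
Now row reduce the product.
R2 ← R2 − (1/2)·R1: [0, -6, 6]
R3 ← R3 + (10)·R1: [0, -168, 168]
R4 ← R4 − R1: [0, 24, -24]
R5 ← R5 + (4)·R1: [0, -72, 72]
R3 ← R3 − (28)·R2: [0, 0, 0]
R4 ← R4 + (4)·R2: [0, 0, 0]
R5 ← R5 − (12)·R2: [0, 0, 0]
2 nonzero rows, so rank(CB) = 2.

2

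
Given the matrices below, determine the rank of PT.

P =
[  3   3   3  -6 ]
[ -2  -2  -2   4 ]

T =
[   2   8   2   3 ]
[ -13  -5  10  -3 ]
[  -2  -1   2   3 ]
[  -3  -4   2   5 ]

First compute PT:
[[-21,  30,  30, -21],
 [ 14, -20, -20,  14]]
Now row reduce the product.
R2 ← R2 + (2/3)·R1: [0, 0, 0, 0]
1 nonzero row, so rank(PT) = 1.

1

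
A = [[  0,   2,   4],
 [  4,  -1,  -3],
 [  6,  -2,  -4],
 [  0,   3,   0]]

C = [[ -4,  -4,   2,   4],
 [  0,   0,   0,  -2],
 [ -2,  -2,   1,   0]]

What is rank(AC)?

First compute AC:
[[ -8,  -8,   4,  -4],
 [-10, -10,   5,  18],
 [-16, -16,   8,  28],
 [  0,   0,   0,  -6]]
Now row reduce the product.
R2 ← R2 − (5/4)·R1: [0, 0, 0, 23]
R3 ← R3 − (2)·R1: [0, 0, 0, 36]
R3 ← R3 − (36/23)·R2: [0, 0, 0, 0]
R4 ← R4 + (6/23)·R2: [0, 0, 0, 0]
2 nonzero rows, so rank(AC) = 2.

2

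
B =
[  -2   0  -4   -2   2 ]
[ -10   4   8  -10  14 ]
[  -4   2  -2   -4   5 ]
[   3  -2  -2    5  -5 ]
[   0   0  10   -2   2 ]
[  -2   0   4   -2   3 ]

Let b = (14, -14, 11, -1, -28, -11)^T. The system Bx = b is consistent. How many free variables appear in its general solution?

1

Row reduce the augmented matrix [B | b].
R2 ← R2 − (5)·R1: [0, 4, 28, 0, 4, -84]
R3 ← R3 − (2)·R1: [0, 2, 6, 0, 1, -17]
R4 ← R4 + (3/2)·R1: [0, -2, -8, 2, -2, 20]
R6 ← R6 − R1: [0, 0, 8, 0, 1, -25]
R3 ← R3 − (1/2)·R2: [0, 0, -8, 0, -1, 25]
R4 ← R4 + (1/2)·R2: [0, 0, 6, 2, 0, -22]
R4 ← R4 + (3/4)·R3: [0, 0, 0, 2, -3/4, -13/4]
R5 ← R5 + (5/4)·R3: [0, 0, 0, -2, 3/4, 13/4]
R6 ← R6 + R3: [0, 0, 0, 0, 0, 0]
R5 ← R5 + R4: [0, 0, 0, 0, 0, 0]
The echelon form has 4 nonzero rows, and every pivot lies in the first 5 columns, so rank(B) = rank([B|b]) = 4.
The system is consistent.
Free variables = (unknowns) − (rank) = 5 − 4 = 1.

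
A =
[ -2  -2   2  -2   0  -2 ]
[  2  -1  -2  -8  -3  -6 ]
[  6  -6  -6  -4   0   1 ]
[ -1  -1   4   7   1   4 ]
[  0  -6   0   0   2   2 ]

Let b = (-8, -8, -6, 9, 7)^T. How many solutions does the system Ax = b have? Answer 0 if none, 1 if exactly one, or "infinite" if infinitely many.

0

Row reduce the augmented matrix [A | b].
R2 ← R2 + R1: [0, -3, 0, -10, -3, -8, -16]
R3 ← R3 + (3)·R1: [0, -12, 0, -10, 0, -5, -30]
R4 ← R4 − (1/2)·R1: [0, 0, 3, 8, 1, 5, 13]
R3 ← R3 − (4)·R2: [0, 0, 0, 30, 12, 27, 34]
R5 ← R5 − (2)·R2: [0, 0, 0, 20, 8, 18, 39]
Swap R3 ↔ R4
R5 ← R5 − (2/3)·R4: [0, 0, 0, 0, 0, 0, 49/3]
The echelon form has 5 nonzero rows; the last pivot sits in the augmented column, so rank(A) = 4 but rank([A|b]) = 5.
Since the ranks differ, the system is inconsistent.
It has no solutions.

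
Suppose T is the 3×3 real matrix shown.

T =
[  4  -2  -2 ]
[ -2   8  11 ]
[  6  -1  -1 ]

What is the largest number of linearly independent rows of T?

Row reduce to echelon form.
R2 ← R2 + (1/2)·R1: [0, 7, 10]
R3 ← R3 − (3/2)·R1: [0, 2, 2]
R3 ← R3 − (2/7)·R2: [0, 0, -6/7]
Echelon form has 3 nonzero rows, so rank(T) = 3.
The rank gives the maximum number of linearly independent rows: 3.

3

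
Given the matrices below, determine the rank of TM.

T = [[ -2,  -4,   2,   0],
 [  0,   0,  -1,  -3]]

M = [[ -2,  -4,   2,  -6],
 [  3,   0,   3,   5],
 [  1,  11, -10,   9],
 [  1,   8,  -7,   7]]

First compute TM:
[[ -6,  30, -36,  10],
 [ -4, -35,  31, -30]]
Now row reduce the product.
R2 ← R2 − (2/3)·R1: [0, -55, 55, -110/3]
2 nonzero rows, so rank(TM) = 2.

2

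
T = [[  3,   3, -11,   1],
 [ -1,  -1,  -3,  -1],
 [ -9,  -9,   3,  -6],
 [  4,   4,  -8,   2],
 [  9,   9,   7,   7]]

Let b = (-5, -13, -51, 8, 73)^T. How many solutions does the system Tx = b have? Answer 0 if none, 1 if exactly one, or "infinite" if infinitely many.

infinite

Row reduce the augmented matrix [T | b].
R2 ← R2 + (1/3)·R1: [0, 0, -20/3, -2/3, -44/3]
R3 ← R3 + (3)·R1: [0, 0, -30, -3, -66]
R4 ← R4 − (4/3)·R1: [0, 0, 20/3, 2/3, 44/3]
R5 ← R5 − (3)·R1: [0, 0, 40, 4, 88]
R3 ← R3 − (9/2)·R2: [0, 0, 0, 0, 0]
R4 ← R4 + R2: [0, 0, 0, 0, 0]
R5 ← R5 + (6)·R2: [0, 0, 0, 0, 0]
The echelon form has 2 nonzero rows, and every pivot lies in the first 4 columns, so rank(T) = rank([T|b]) = 2.
The system is consistent.
rank = 2 < 4 unknowns, so there are infinitely many solutions.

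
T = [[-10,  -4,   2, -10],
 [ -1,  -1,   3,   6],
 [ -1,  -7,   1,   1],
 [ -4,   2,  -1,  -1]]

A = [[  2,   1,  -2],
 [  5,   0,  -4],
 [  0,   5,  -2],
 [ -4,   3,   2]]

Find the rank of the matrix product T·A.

First compute TA:
[[  0, -30,  12],
 [-31,  32,  12],
 [-41,   7,  30],
 [  6, -12,   0]]
Now row reduce the product.
Swap R1 ↔ R2
R3 ← R3 − (41/31)·R1: [0, -1095/31, 438/31]
R4 ← R4 + (6/31)·R1: [0, -180/31, 72/31]
R3 ← R3 − (73/62)·R2: [0, 0, 0]
R4 ← R4 − (6/31)·R2: [0, 0, 0]
2 nonzero rows, so rank(TA) = 2.

2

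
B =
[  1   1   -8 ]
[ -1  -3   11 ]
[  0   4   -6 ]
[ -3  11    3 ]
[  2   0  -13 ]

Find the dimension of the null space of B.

1

Row reduce to echelon form.
R2 ← R2 + R1: [0, -2, 3]
R4 ← R4 + (3)·R1: [0, 14, -21]
R5 ← R5 − (2)·R1: [0, -2, 3]
R3 ← R3 + (2)·R2: [0, 0, 0]
R4 ← R4 + (7)·R2: [0, 0, 0]
R5 ← R5 − R2: [0, 0, 0]
2 nonzero rows, so rank(B) = 2.
B has 3 columns; by rank–nullity, nullity = 3 − 2 = 1.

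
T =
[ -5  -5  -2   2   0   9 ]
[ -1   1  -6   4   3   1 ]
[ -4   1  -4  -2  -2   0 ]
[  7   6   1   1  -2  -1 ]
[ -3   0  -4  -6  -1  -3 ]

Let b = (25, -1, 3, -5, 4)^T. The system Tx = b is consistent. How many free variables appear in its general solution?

Row reduce the augmented matrix [T | b].
R2 ← R2 − (1/5)·R1: [0, 2, -28/5, 18/5, 3, -4/5, -6]
R3 ← R3 − (4/5)·R1: [0, 5, -12/5, -18/5, -2, -36/5, -17]
R4 ← R4 + (7/5)·R1: [0, -1, -9/5, 19/5, -2, 58/5, 30]
R5 ← R5 − (3/5)·R1: [0, 3, -14/5, -36/5, -1, -42/5, -11]
R3 ← R3 − (5/2)·R2: [0, 0, 58/5, -63/5, -19/2, -26/5, -2]
R4 ← R4 + (1/2)·R2: [0, 0, -23/5, 28/5, -1/2, 56/5, 27]
R5 ← R5 − (3/2)·R2: [0, 0, 28/5, -63/5, -11/2, -36/5, -2]
R4 ← R4 + (23/58)·R3: [0, 0, 0, 35/58, -495/116, 265/29, 760/29]
R5 ← R5 − (14/29)·R3: [0, 0, 0, -189/29, -53/58, -136/29, -30/29]
R5 ← R5 + (54/5)·R4: [0, 0, 0, 0, -47, 94, 282]
The echelon form has 5 nonzero rows, and every pivot lies in the first 6 columns, so rank(T) = rank([T|b]) = 5.
The system is consistent.
Free variables = (unknowns) − (rank) = 6 − 5 = 1.

1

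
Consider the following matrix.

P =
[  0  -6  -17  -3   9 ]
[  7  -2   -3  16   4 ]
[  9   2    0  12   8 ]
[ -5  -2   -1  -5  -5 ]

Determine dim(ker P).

1

Row reduce to echelon form.
Swap R1 ↔ R2
R3 ← R3 − (9/7)·R1: [0, 32/7, 27/7, -60/7, 20/7]
R4 ← R4 + (5/7)·R1: [0, -24/7, -22/7, 45/7, -15/7]
R3 ← R3 + (16/21)·R2: [0, 0, -191/21, -76/7, 68/7]
R4 ← R4 − (4/7)·R2: [0, 0, 46/7, 57/7, -51/7]
R4 ← R4 + (138/191)·R3: [0, 0, 0, 57/191, -51/191]
4 nonzero rows, so rank(P) = 4.
P has 5 columns; by rank–nullity, nullity = 5 − 4 = 1.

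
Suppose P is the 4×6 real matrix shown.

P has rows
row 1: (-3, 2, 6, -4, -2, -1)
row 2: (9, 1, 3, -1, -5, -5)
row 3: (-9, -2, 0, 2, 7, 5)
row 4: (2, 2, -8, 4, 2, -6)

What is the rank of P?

Row reduce to echelon form.
R2 ← R2 + (3)·R1: [0, 7, 21, -13, -11, -8]
R3 ← R3 − (3)·R1: [0, -8, -18, 14, 13, 8]
R4 ← R4 + (2/3)·R1: [0, 10/3, -4, 4/3, 2/3, -20/3]
R3 ← R3 + (8/7)·R2: [0, 0, 6, -6/7, 3/7, -8/7]
R4 ← R4 − (10/21)·R2: [0, 0, -14, 158/21, 124/21, -20/7]
R4 ← R4 + (7/3)·R3: [0, 0, 0, 116/21, 145/21, -116/21]
Echelon form has 4 nonzero rows, so rank(P) = 4.

4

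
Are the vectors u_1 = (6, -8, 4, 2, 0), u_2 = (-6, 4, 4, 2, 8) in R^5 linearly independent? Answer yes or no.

Form the matrix with these vectors as rows and row reduce.
R2 ← R2 + R1: [0, -4, 8, 4, 8]
2 nonzero rows, so the 2 vectors span a space of dimension 2.
Since 2 = 2, the vectors are linearly independent.

yes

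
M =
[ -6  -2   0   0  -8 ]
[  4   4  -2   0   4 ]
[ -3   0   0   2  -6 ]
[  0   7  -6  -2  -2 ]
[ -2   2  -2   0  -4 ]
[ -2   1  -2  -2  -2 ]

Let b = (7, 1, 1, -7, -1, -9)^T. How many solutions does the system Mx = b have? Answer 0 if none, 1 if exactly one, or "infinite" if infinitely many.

Row reduce the augmented matrix [M | b].
R2 ← R2 + (2/3)·R1: [0, 8/3, -2, 0, -4/3, 17/3]
R3 ← R3 − (1/2)·R1: [0, 1, 0, 2, -2, -5/2]
R5 ← R5 − (1/3)·R1: [0, 8/3, -2, 0, -4/3, -10/3]
R6 ← R6 − (1/3)·R1: [0, 5/3, -2, -2, 2/3, -34/3]
R3 ← R3 − (3/8)·R2: [0, 0, 3/4, 2, -3/2, -37/8]
R4 ← R4 − (21/8)·R2: [0, 0, -3/4, -2, 3/2, -175/8]
R5 ← R5 − R2: [0, 0, 0, 0, 0, -9]
R6 ← R6 − (5/8)·R2: [0, 0, -3/4, -2, 3/2, -119/8]
R4 ← R4 + R3: [0, 0, 0, 0, 0, -53/2]
R6 ← R6 + R3: [0, 0, 0, 0, 0, -39/2]
R5 ← R5 − (18/53)·R4: [0, 0, 0, 0, 0, 0]
R6 ← R6 − (39/53)·R4: [0, 0, 0, 0, 0, 0]
The echelon form has 4 nonzero rows; the last pivot sits in the augmented column, so rank(M) = 3 but rank([M|b]) = 4.
Since the ranks differ, the system is inconsistent.
It has no solutions.

0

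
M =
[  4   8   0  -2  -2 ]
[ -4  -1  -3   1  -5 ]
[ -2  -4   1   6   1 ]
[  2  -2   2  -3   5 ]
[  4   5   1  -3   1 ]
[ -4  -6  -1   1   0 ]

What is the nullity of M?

Row reduce to echelon form.
R2 ← R2 + R1: [0, 7, -3, -1, -7]
R3 ← R3 + (1/2)·R1: [0, 0, 1, 5, 0]
R4 ← R4 − (1/2)·R1: [0, -6, 2, -2, 6]
R5 ← R5 − R1: [0, -3, 1, -1, 3]
R6 ← R6 + R1: [0, 2, -1, -1, -2]
R4 ← R4 + (6/7)·R2: [0, 0, -4/7, -20/7, 0]
R5 ← R5 + (3/7)·R2: [0, 0, -2/7, -10/7, 0]
R6 ← R6 − (2/7)·R2: [0, 0, -1/7, -5/7, 0]
R4 ← R4 + (4/7)·R3: [0, 0, 0, 0, 0]
R5 ← R5 + (2/7)·R3: [0, 0, 0, 0, 0]
R6 ← R6 + (1/7)·R3: [0, 0, 0, 0, 0]
3 nonzero rows, so rank(M) = 3.
M has 5 columns; by rank–nullity, nullity = 5 − 3 = 2.

2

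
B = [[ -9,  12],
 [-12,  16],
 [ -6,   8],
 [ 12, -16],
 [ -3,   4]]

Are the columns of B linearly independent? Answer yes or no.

no

Row reduce B to echelon form.
R2 ← R2 − (4/3)·R1: [0, 0]
R3 ← R3 − (2/3)·R1: [0, 0]
R4 ← R4 + (4/3)·R1: [0, 0]
R5 ← R5 − (1/3)·R1: [0, 0]
1 pivot among 2 columns.
Only 1 < 2 pivot columns, so the columns are linearly dependent.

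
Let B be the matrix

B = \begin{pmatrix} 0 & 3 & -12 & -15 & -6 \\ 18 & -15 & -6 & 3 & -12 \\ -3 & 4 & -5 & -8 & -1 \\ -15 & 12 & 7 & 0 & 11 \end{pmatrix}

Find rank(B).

Row reduce to echelon form.
Swap R1 ↔ R2
R3 ← R3 + (1/6)·R1: [0, 3/2, -6, -15/2, -3]
R4 ← R4 + (5/6)·R1: [0, -1/2, 2, 5/2, 1]
R3 ← R3 − (1/2)·R2: [0, 0, 0, 0, 0]
R4 ← R4 + (1/6)·R2: [0, 0, 0, 0, 0]
Echelon form has 2 nonzero rows, so rank(B) = 2.

2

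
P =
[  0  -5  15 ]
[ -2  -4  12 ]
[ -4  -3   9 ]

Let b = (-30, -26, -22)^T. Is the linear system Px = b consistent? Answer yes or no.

yes

Row reduce the augmented matrix [P | b].
Swap R1 ↔ R2
R3 ← R3 − (2)·R1: [0, 5, -15, 30]
R3 ← R3 + R2: [0, 0, 0, 0]
The echelon form has 2 nonzero rows, and every pivot lies in the first 3 columns, so rank(P) = rank([P|b]) = 2.
The system is consistent.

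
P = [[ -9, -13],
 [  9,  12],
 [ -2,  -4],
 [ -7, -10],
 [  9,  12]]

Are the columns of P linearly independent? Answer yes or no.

yes

Row reduce P to echelon form.
R2 ← R2 + R1: [0, -1]
R3 ← R3 − (2/9)·R1: [0, -10/9]
R4 ← R4 − (7/9)·R1: [0, 1/9]
R5 ← R5 + R1: [0, -1]
R3 ← R3 − (10/9)·R2: [0, 0]
R4 ← R4 + (1/9)·R2: [0, 0]
R5 ← R5 − R2: [0, 0]
2 pivots among 2 columns.
Every column is a pivot column, so the columns are linearly independent.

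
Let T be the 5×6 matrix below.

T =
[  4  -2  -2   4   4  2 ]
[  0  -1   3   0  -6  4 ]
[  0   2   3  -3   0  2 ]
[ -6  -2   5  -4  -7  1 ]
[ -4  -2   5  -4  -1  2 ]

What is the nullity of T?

2

Row reduce to echelon form.
R4 ← R4 + (3/2)·R1: [0, -5, 2, 2, -1, 4]
R5 ← R5 + R1: [0, -4, 3, 0, 3, 4]
R3 ← R3 + (2)·R2: [0, 0, 9, -3, -12, 10]
R4 ← R4 − (5)·R2: [0, 0, -13, 2, 29, -16]
R5 ← R5 − (4)·R2: [0, 0, -9, 0, 27, -12]
R4 ← R4 + (13/9)·R3: [0, 0, 0, -7/3, 35/3, -14/9]
R5 ← R5 + R3: [0, 0, 0, -3, 15, -2]
R5 ← R5 − (9/7)·R4: [0, 0, 0, 0, 0, 0]
4 nonzero rows, so rank(T) = 4.
T has 6 columns; by rank–nullity, nullity = 6 − 4 = 2.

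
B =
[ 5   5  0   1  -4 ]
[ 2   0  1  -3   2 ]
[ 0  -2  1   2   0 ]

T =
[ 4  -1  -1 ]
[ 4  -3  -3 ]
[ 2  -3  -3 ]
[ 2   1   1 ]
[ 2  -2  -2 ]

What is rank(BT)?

2

First compute BT:
[[ 34, -11, -11],
 [  8, -12, -12],
 [ -2,   5,   5]]
Now row reduce the product.
R2 ← R2 − (4/17)·R1: [0, -160/17, -160/17]
R3 ← R3 + (1/17)·R1: [0, 74/17, 74/17]
R3 ← R3 + (37/80)·R2: [0, 0, 0]
2 nonzero rows, so rank(BT) = 2.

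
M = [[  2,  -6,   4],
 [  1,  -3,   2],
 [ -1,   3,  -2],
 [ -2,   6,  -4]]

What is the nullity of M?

2

Row reduce to echelon form.
R2 ← R2 − (1/2)·R1: [0, 0, 0]
R3 ← R3 + (1/2)·R1: [0, 0, 0]
R4 ← R4 + R1: [0, 0, 0]
1 nonzero row, so rank(M) = 1.
M has 3 columns; by rank–nullity, nullity = 3 − 1 = 2.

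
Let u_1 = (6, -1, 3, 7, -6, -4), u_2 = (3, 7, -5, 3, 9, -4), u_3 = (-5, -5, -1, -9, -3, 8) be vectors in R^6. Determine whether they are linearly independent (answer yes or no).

yes

Form the matrix with these vectors as rows and row reduce.
R2 ← R2 − (1/2)·R1: [0, 15/2, -13/2, -1/2, 12, -2]
R3 ← R3 + (5/6)·R1: [0, -35/6, 3/2, -19/6, -8, 14/3]
R3 ← R3 + (7/9)·R2: [0, 0, -32/9, -32/9, 4/3, 28/9]
3 nonzero rows, so the 3 vectors span a space of dimension 3.
Since 3 = 3, the vectors are linearly independent.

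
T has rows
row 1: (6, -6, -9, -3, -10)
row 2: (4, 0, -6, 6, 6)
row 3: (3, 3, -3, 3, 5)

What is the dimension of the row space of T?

3

Row reduce to echelon form.
R2 ← R2 − (2/3)·R1: [0, 4, 0, 8, 38/3]
R3 ← R3 − (1/2)·R1: [0, 6, 3/2, 9/2, 10]
R3 ← R3 − (3/2)·R2: [0, 0, 3/2, -15/2, -9]
Echelon form has 3 nonzero rows, so rank(T) = 3.
The row space has dimension equal to the rank: 3.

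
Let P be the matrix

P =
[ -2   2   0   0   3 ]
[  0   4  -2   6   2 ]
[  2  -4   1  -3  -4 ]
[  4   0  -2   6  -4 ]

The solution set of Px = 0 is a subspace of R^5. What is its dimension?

Row reduce to echelon form.
R3 ← R3 + R1: [0, -2, 1, -3, -1]
R4 ← R4 + (2)·R1: [0, 4, -2, 6, 2]
R3 ← R3 + (1/2)·R2: [0, 0, 0, 0, 0]
R4 ← R4 − R2: [0, 0, 0, 0, 0]
2 nonzero rows, so rank(P) = 2.
P has 5 columns; by rank–nullity, nullity = 5 − 2 = 3.

3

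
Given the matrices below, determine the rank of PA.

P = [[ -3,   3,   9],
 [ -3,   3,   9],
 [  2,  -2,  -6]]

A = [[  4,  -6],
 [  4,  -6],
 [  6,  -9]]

1

First compute PA:
[[ 54, -81],
 [ 54, -81],
 [-36,  54]]
Now row reduce the product.
R2 ← R2 − R1: [0, 0]
R3 ← R3 + (2/3)·R1: [0, 0]
1 nonzero row, so rank(PA) = 1.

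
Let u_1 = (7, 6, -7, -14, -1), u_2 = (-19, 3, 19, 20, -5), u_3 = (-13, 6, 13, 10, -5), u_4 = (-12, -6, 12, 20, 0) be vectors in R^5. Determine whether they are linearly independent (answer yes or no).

Form the matrix with these vectors as rows and row reduce.
R2 ← R2 + (19/7)·R1: [0, 135/7, 0, -18, -54/7]
R3 ← R3 + (13/7)·R1: [0, 120/7, 0, -16, -48/7]
R4 ← R4 + (12/7)·R1: [0, 30/7, 0, -4, -12/7]
R3 ← R3 − (8/9)·R2: [0, 0, 0, 0, 0]
R4 ← R4 − (2/9)·R2: [0, 0, 0, 0, 0]
2 nonzero rows, so the 4 vectors span a space of dimension 2.
Since 2 < 4, the vectors are linearly dependent.

no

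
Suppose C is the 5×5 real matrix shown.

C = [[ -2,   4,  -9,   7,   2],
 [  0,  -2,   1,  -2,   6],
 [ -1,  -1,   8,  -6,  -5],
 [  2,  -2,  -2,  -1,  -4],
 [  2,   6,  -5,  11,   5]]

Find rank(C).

5

Row reduce to echelon form.
R3 ← R3 − (1/2)·R1: [0, -3, 25/2, -19/2, -6]
R4 ← R4 + R1: [0, 2, -11, 6, -2]
R5 ← R5 + R1: [0, 10, -14, 18, 7]
R3 ← R3 − (3/2)·R2: [0, 0, 11, -13/2, -15]
R4 ← R4 + R2: [0, 0, -10, 4, 4]
R5 ← R5 + (5)·R2: [0, 0, -9, 8, 37]
R4 ← R4 + (10/11)·R3: [0, 0, 0, -21/11, -106/11]
R5 ← R5 + (9/11)·R3: [0, 0, 0, 59/22, 272/11]
R5 ← R5 + (59/42)·R4: [0, 0, 0, 0, 235/21]
Echelon form has 5 nonzero rows, so rank(C) = 5.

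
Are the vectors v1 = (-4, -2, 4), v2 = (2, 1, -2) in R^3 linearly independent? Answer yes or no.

Form the matrix with these vectors as rows and row reduce.
R2 ← R2 + (1/2)·R1: [0, 0, 0]
1 nonzero row, so the 2 vectors span a space of dimension 1.
Since 1 < 2, the vectors are linearly dependent.

no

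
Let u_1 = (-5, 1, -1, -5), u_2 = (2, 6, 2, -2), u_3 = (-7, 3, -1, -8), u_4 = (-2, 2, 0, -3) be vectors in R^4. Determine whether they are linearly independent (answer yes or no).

Form the matrix with these vectors as rows and row reduce.
R2 ← R2 + (2/5)·R1: [0, 32/5, 8/5, -4]
R3 ← R3 − (7/5)·R1: [0, 8/5, 2/5, -1]
R4 ← R4 − (2/5)·R1: [0, 8/5, 2/5, -1]
R3 ← R3 − (1/4)·R2: [0, 0, 0, 0]
R4 ← R4 − (1/4)·R2: [0, 0, 0, 0]
2 nonzero rows, so the 4 vectors span a space of dimension 2.
Since 2 < 4, the vectors are linearly dependent.

no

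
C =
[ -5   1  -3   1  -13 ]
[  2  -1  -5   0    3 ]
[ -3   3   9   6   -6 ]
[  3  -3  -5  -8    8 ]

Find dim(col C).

Row reduce to echelon form.
R2 ← R2 + (2/5)·R1: [0, -3/5, -31/5, 2/5, -11/5]
R3 ← R3 − (3/5)·R1: [0, 12/5, 54/5, 27/5, 9/5]
R4 ← R4 + (3/5)·R1: [0, -12/5, -34/5, -37/5, 1/5]
R3 ← R3 + (4)·R2: [0, 0, -14, 7, -7]
R4 ← R4 − (4)·R2: [0, 0, 18, -9, 9]
R4 ← R4 + (9/7)·R3: [0, 0, 0, 0, 0]
Echelon form has 3 nonzero rows, so rank(C) = 3.
The column space has dimension equal to the rank: 3.

3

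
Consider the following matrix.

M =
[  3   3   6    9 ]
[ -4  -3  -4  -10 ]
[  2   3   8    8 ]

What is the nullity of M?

2

Row reduce to echelon form.
R2 ← R2 + (4/3)·R1: [0, 1, 4, 2]
R3 ← R3 − (2/3)·R1: [0, 1, 4, 2]
R3 ← R3 − R2: [0, 0, 0, 0]
2 nonzero rows, so rank(M) = 2.
M has 4 columns; by rank–nullity, nullity = 4 − 2 = 2.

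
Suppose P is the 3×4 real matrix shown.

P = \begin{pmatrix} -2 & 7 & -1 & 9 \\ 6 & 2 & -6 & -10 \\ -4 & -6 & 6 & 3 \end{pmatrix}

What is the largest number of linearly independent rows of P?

3

Row reduce to echelon form.
R2 ← R2 + (3)·R1: [0, 23, -9, 17]
R3 ← R3 − (2)·R1: [0, -20, 8, -15]
R3 ← R3 + (20/23)·R2: [0, 0, 4/23, -5/23]
Echelon form has 3 nonzero rows, so rank(P) = 3.
The rank gives the maximum number of linearly independent rows: 3.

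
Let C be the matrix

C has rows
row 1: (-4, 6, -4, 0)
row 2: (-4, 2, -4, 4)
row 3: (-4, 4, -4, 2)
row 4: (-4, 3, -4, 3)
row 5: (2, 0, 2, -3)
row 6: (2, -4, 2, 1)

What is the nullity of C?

Row reduce to echelon form.
R2 ← R2 − R1: [0, -4, 0, 4]
R3 ← R3 − R1: [0, -2, 0, 2]
R4 ← R4 − R1: [0, -3, 0, 3]
R5 ← R5 + (1/2)·R1: [0, 3, 0, -3]
R6 ← R6 + (1/2)·R1: [0, -1, 0, 1]
R3 ← R3 − (1/2)·R2: [0, 0, 0, 0]
R4 ← R4 − (3/4)·R2: [0, 0, 0, 0]
R5 ← R5 + (3/4)·R2: [0, 0, 0, 0]
R6 ← R6 − (1/4)·R2: [0, 0, 0, 0]
2 nonzero rows, so rank(C) = 2.
C has 4 columns; by rank–nullity, nullity = 4 − 2 = 2.

2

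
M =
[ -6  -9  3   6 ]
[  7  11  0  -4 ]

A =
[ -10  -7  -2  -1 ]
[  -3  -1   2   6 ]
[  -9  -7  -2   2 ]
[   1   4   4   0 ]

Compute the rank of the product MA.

First compute MA:
[[ 66,  54,  12, -42],
 [-107, -76,  -8,  59]]
Now row reduce the product.
R2 ← R2 + (107/66)·R1: [0, 127/11, 126/11, -100/11]
2 nonzero rows, so rank(MA) = 2.

2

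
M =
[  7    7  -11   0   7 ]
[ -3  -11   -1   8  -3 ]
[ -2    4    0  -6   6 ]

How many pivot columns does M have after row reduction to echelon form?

Row reduce to echelon form.
R2 ← R2 + (3/7)·R1: [0, -8, -40/7, 8, 0]
R3 ← R3 + (2/7)·R1: [0, 6, -22/7, -6, 8]
R3 ← R3 + (3/4)·R2: [0, 0, -52/7, 0, 8]
Echelon form has 3 nonzero rows, so rank(M) = 3.
Each nonzero row contributes one pivot column: 3 pivot columns.

3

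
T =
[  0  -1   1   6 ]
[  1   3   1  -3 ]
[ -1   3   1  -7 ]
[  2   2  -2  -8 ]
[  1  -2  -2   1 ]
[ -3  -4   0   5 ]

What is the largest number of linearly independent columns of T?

3

Row reduce to echelon form.
Swap R1 ↔ R2
R3 ← R3 + R1: [0, 6, 2, -10]
R4 ← R4 − (2)·R1: [0, -4, -4, -2]
R5 ← R5 − R1: [0, -5, -3, 4]
R6 ← R6 + (3)·R1: [0, 5, 3, -4]
R3 ← R3 + (6)·R2: [0, 0, 8, 26]
R4 ← R4 − (4)·R2: [0, 0, -8, -26]
R5 ← R5 − (5)·R2: [0, 0, -8, -26]
R6 ← R6 + (5)·R2: [0, 0, 8, 26]
R4 ← R4 + R3: [0, 0, 0, 0]
R5 ← R5 + R3: [0, 0, 0, 0]
R6 ← R6 − R3: [0, 0, 0, 0]
Echelon form has 3 nonzero rows, so rank(T) = 3.
The rank gives the maximum number of linearly independent columns: 3.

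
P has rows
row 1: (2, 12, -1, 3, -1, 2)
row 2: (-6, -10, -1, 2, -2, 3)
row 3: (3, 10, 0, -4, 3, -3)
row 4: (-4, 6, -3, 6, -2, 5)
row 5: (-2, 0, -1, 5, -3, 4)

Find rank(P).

Row reduce to echelon form.
R2 ← R2 + (3)·R1: [0, 26, -4, 11, -5, 9]
R3 ← R3 − (3/2)·R1: [0, -8, 3/2, -17/2, 9/2, -6]
R4 ← R4 + (2)·R1: [0, 30, -5, 12, -4, 9]
R5 ← R5 + R1: [0, 12, -2, 8, -4, 6]
R3 ← R3 + (4/13)·R2: [0, 0, 7/26, -133/26, 77/26, -42/13]
R4 ← R4 − (15/13)·R2: [0, 0, -5/13, -9/13, 23/13, -18/13]
R5 ← R5 − (6/13)·R2: [0, 0, -2/13, 38/13, -22/13, 24/13]
R4 ← R4 + (10/7)·R3: [0, 0, 0, -8, 6, -6]
R5 ← R5 + (4/7)·R3: [0, 0, 0, 0, 0, 0]
Echelon form has 4 nonzero rows, so rank(P) = 4.

4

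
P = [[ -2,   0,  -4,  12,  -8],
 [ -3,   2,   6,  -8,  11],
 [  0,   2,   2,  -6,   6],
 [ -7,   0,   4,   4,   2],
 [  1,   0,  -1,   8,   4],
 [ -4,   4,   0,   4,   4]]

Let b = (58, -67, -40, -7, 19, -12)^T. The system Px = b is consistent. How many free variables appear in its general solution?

0

Row reduce the augmented matrix [P | b].
R2 ← R2 − (3/2)·R1: [0, 2, 12, -26, 23, -154]
R4 ← R4 − (7/2)·R1: [0, 0, 18, -38, 30, -210]
R5 ← R5 + (1/2)·R1: [0, 0, -3, 14, 0, 48]
R6 ← R6 − (2)·R1: [0, 4, 8, -20, 20, -128]
R3 ← R3 − R2: [0, 0, -10, 20, -17, 114]
R6 ← R6 − (2)·R2: [0, 0, -16, 32, -26, 180]
R4 ← R4 + (9/5)·R3: [0, 0, 0, -2, -3/5, -24/5]
R5 ← R5 − (3/10)·R3: [0, 0, 0, 8, 51/10, 69/5]
R6 ← R6 − (8/5)·R3: [0, 0, 0, 0, 6/5, -12/5]
R5 ← R5 + (4)·R4: [0, 0, 0, 0, 27/10, -27/5]
R6 ← R6 − (4/9)·R5: [0, 0, 0, 0, 0, 0]
The echelon form has 5 nonzero rows, and every pivot lies in the first 5 columns, so rank(P) = rank([P|b]) = 5.
The system is consistent.
Free variables = (unknowns) − (rank) = 5 − 5 = 0.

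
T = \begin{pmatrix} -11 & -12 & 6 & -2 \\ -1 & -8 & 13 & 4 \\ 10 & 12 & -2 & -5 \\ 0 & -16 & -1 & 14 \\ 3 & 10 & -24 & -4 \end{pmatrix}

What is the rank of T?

4

Row reduce to echelon form.
R2 ← R2 − (1/11)·R1: [0, -76/11, 137/11, 46/11]
R3 ← R3 + (10/11)·R1: [0, 12/11, 38/11, -75/11]
R5 ← R5 + (3/11)·R1: [0, 74/11, -246/11, -50/11]
R3 ← R3 + (3/19)·R2: [0, 0, 103/19, -117/19]
R4 ← R4 − (44/19)·R2: [0, 0, -567/19, 82/19]
R5 ← R5 + (37/38)·R2: [0, 0, -389/38, -9/19]
R4 ← R4 + (567/103)·R3: [0, 0, 0, -3047/103]
R5 ← R5 + (389/206)·R3: [0, 0, 0, -2493/206]
R5 ← R5 − (9/22)·R4: [0, 0, 0, 0]
Echelon form has 4 nonzero rows, so rank(T) = 4.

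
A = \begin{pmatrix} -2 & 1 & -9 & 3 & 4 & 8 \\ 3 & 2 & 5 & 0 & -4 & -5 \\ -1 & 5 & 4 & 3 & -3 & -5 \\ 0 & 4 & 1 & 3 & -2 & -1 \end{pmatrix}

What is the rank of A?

Row reduce to echelon form.
R2 ← R2 + (3/2)·R1: [0, 7/2, -17/2, 9/2, 2, 7]
R3 ← R3 − (1/2)·R1: [0, 9/2, 17/2, 3/2, -5, -9]
R3 ← R3 − (9/7)·R2: [0, 0, 136/7, -30/7, -53/7, -18]
R4 ← R4 − (8/7)·R2: [0, 0, 75/7, -15/7, -30/7, -9]
R4 ← R4 − (75/136)·R3: [0, 0, 0, 15/68, -15/136, 63/68]
Echelon form has 4 nonzero rows, so rank(A) = 4.

4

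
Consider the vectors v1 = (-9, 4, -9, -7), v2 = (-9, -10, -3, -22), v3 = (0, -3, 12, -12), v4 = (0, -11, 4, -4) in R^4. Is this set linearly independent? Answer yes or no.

yes

Form the matrix with these vectors as rows and row reduce.
R2 ← R2 − R1: [0, -14, 6, -15]
R3 ← R3 − (3/14)·R2: [0, 0, 75/7, -123/14]
R4 ← R4 − (11/14)·R2: [0, 0, -5/7, 109/14]
R4 ← R4 + (1/15)·R3: [0, 0, 0, 36/5]
4 nonzero rows, so the 4 vectors span a space of dimension 4.
Since 4 = 4, the vectors are linearly independent.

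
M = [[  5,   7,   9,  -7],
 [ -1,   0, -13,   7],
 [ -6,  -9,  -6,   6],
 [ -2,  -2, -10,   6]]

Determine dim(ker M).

2

Row reduce to echelon form.
R2 ← R2 + (1/5)·R1: [0, 7/5, -56/5, 28/5]
R3 ← R3 + (6/5)·R1: [0, -3/5, 24/5, -12/5]
R4 ← R4 + (2/5)·R1: [0, 4/5, -32/5, 16/5]
R3 ← R3 + (3/7)·R2: [0, 0, 0, 0]
R4 ← R4 − (4/7)·R2: [0, 0, 0, 0]
2 nonzero rows, so rank(M) = 2.
M has 4 columns; by rank–nullity, nullity = 4 − 2 = 2.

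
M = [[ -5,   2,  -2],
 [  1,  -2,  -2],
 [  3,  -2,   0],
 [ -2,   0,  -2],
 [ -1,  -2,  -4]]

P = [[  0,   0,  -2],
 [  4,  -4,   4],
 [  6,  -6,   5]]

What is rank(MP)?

First compute MP:
[[ -4,   4,   8],
 [-20,  20, -20],
 [ -8,   8, -14],
 [-12,  12,  -6],
 [-32,  32, -26]]
Now row reduce the product.
R2 ← R2 − (5)·R1: [0, 0, -60]
R3 ← R3 − (2)·R1: [0, 0, -30]
R4 ← R4 − (3)·R1: [0, 0, -30]
R5 ← R5 − (8)·R1: [0, 0, -90]
R3 ← R3 − (1/2)·R2: [0, 0, 0]
R4 ← R4 − (1/2)·R2: [0, 0, 0]
R5 ← R5 − (3/2)·R2: [0, 0, 0]
2 nonzero rows, so rank(MP) = 2.

2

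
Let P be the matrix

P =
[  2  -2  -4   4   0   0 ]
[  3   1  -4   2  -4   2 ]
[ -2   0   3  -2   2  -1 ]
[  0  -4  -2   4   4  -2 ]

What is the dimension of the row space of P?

2

Row reduce to echelon form.
R2 ← R2 − (3/2)·R1: [0, 4, 2, -4, -4, 2]
R3 ← R3 + R1: [0, -2, -1, 2, 2, -1]
R3 ← R3 + (1/2)·R2: [0, 0, 0, 0, 0, 0]
R4 ← R4 + R2: [0, 0, 0, 0, 0, 0]
Echelon form has 2 nonzero rows, so rank(P) = 2.
The row space has dimension equal to the rank: 2.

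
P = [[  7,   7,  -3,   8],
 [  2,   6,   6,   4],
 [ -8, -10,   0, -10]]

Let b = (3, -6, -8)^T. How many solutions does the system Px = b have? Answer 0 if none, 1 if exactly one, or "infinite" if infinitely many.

0

Row reduce the augmented matrix [P | b].
R2 ← R2 − (2/7)·R1: [0, 4, 48/7, 12/7, -48/7]
R3 ← R3 + (8/7)·R1: [0, -2, -24/7, -6/7, -32/7]
R3 ← R3 + (1/2)·R2: [0, 0, 0, 0, -8]
The echelon form has 3 nonzero rows; the last pivot sits in the augmented column, so rank(P) = 2 but rank([P|b]) = 3.
Since the ranks differ, the system is inconsistent.
It has no solutions.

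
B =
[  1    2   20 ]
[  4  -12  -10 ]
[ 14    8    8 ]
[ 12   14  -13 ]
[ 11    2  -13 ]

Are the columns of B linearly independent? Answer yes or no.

Row reduce B to echelon form.
R2 ← R2 − (4)·R1: [0, -20, -90]
R3 ← R3 − (14)·R1: [0, -20, -272]
R4 ← R4 − (12)·R1: [0, -10, -253]
R5 ← R5 − (11)·R1: [0, -20, -233]
R3 ← R3 − R2: [0, 0, -182]
R4 ← R4 − (1/2)·R2: [0, 0, -208]
R5 ← R5 − R2: [0, 0, -143]
R4 ← R4 − (8/7)·R3: [0, 0, 0]
R5 ← R5 − (11/14)·R3: [0, 0, 0]
3 pivots among 3 columns.
Every column is a pivot column, so the columns are linearly independent.

yes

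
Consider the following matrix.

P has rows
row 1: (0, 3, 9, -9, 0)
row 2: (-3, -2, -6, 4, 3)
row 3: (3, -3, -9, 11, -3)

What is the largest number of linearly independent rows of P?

Row reduce to echelon form.
Swap R1 ↔ R2
R3 ← R3 + R1: [0, -5, -15, 15, 0]
R3 ← R3 + (5/3)·R2: [0, 0, 0, 0, 0]
Echelon form has 2 nonzero rows, so rank(P) = 2.
The rank gives the maximum number of linearly independent rows: 2.

2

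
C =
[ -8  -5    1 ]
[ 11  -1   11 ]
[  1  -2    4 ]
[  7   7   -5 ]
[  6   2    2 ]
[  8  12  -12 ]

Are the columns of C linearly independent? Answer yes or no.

no

Row reduce C to echelon form.
R2 ← R2 + (11/8)·R1: [0, -63/8, 99/8]
R3 ← R3 + (1/8)·R1: [0, -21/8, 33/8]
R4 ← R4 + (7/8)·R1: [0, 21/8, -33/8]
R5 ← R5 + (3/4)·R1: [0, -7/4, 11/4]
R6 ← R6 + R1: [0, 7, -11]
R3 ← R3 − (1/3)·R2: [0, 0, 0]
R4 ← R4 + (1/3)·R2: [0, 0, 0]
R5 ← R5 − (2/9)·R2: [0, 0, 0]
R6 ← R6 + (8/9)·R2: [0, 0, 0]
2 pivots among 3 columns.
Only 2 < 3 pivot columns, so the columns are linearly dependent.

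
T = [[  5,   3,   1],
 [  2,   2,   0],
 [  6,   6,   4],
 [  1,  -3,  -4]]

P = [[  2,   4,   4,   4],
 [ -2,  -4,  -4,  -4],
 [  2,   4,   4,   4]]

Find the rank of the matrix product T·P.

First compute TP:
[[  6,  12,  12,  12],
 [  0,   0,   0,   0],
 [  8,  16,  16,  16],
 [  0,   0,   0,   0]]
Now row reduce the product.
R3 ← R3 − (4/3)·R1: [0, 0, 0, 0]
1 nonzero row, so rank(TP) = 1.

1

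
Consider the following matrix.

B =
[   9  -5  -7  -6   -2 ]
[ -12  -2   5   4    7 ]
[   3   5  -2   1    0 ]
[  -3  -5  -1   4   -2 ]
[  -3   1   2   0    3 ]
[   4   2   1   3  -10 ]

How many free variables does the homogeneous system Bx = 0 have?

1

Row reduce to echelon form.
R2 ← R2 + (4/3)·R1: [0, -26/3, -13/3, -4, 13/3]
R3 ← R3 − (1/3)·R1: [0, 20/3, 1/3, 3, 2/3]
R4 ← R4 + (1/3)·R1: [0, -20/3, -10/3, 2, -8/3]
R5 ← R5 + (1/3)·R1: [0, -2/3, -1/3, -2, 7/3]
R6 ← R6 − (4/9)·R1: [0, 38/9, 37/9, 17/3, -82/9]
R3 ← R3 + (10/13)·R2: [0, 0, -3, -1/13, 4]
R4 ← R4 − (10/13)·R2: [0, 0, 0, 66/13, -6]
R5 ← R5 − (1/13)·R2: [0, 0, 0, -22/13, 2]
R6 ← R6 + (19/39)·R2: [0, 0, 2, 145/39, -7]
R6 ← R6 + (2/3)·R3: [0, 0, 0, 11/3, -13/3]
R5 ← R5 + (1/3)·R4: [0, 0, 0, 0, 0]
R6 ← R6 − (13/18)·R4: [0, 0, 0, 0, 0]
4 nonzero rows, so rank(B) = 4.
B has 5 columns; by rank–nullity, nullity = 5 − 4 = 1.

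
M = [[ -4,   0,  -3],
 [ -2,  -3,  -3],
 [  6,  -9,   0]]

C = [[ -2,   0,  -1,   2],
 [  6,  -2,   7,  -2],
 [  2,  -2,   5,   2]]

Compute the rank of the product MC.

2

First compute MC:
[[  2,   6, -11, -14],
 [-20,  12, -34,  -4],
 [-66,  18, -69,  30]]
Now row reduce the product.
R2 ← R2 + (10)·R1: [0, 72, -144, -144]
R3 ← R3 + (33)·R1: [0, 216, -432, -432]
R3 ← R3 − (3)·R2: [0, 0, 0, 0]
2 nonzero rows, so rank(MC) = 2.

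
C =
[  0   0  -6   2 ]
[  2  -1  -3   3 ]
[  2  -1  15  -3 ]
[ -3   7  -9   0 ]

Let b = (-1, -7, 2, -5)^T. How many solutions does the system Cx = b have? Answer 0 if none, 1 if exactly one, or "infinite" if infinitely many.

0

Row reduce the augmented matrix [C | b].
Swap R1 ↔ R2
R3 ← R3 − R1: [0, 0, 18, -6, 9]
R4 ← R4 + (3/2)·R1: [0, 11/2, -27/2, 9/2, -31/2]
Swap R2 ↔ R4
R4 ← R4 + (1/3)·R3: [0, 0, 0, 0, 2]
The echelon form has 4 nonzero rows; the last pivot sits in the augmented column, so rank(C) = 3 but rank([C|b]) = 4.
Since the ranks differ, the system is inconsistent.
It has no solutions.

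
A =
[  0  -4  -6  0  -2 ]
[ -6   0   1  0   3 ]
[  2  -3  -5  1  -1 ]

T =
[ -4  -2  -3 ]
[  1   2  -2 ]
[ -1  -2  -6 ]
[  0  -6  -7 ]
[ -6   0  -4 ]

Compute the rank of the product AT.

First compute AT:
[[ 14,   4,  52],
 [  5,  10,   0],
 [  0,  -6,  27]]
Now row reduce the product.
R2 ← R2 − (5/14)·R1: [0, 60/7, -130/7]
R3 ← R3 + (7/10)·R2: [0, 0, 14]
3 nonzero rows, so rank(AT) = 3.

3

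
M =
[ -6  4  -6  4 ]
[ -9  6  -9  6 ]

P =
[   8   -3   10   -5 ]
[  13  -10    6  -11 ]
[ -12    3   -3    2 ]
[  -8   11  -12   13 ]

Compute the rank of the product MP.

First compute MP:
[[ 44,   4, -66,  26],
 [ 66,   6, -99,  39]]
Now row reduce the product.
R2 ← R2 − (3/2)·R1: [0, 0, 0, 0]
1 nonzero row, so rank(MP) = 1.

1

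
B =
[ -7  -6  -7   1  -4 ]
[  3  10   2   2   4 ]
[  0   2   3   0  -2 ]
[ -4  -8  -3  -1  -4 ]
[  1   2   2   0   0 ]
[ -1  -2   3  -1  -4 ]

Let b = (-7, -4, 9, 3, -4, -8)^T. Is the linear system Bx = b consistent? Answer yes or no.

Row reduce the augmented matrix [B | b].
R2 ← R2 + (3/7)·R1: [0, 52/7, -1, 17/7, 16/7, -7]
R4 ← R4 − (4/7)·R1: [0, -32/7, 1, -11/7, -12/7, 7]
R5 ← R5 + (1/7)·R1: [0, 8/7, 1, 1/7, -4/7, -5]
R6 ← R6 − (1/7)·R1: [0, -8/7, 4, -8/7, -24/7, -7]
R3 ← R3 − (7/26)·R2: [0, 0, 85/26, -17/26, -34/13, 283/26]
R4 ← R4 + (8/13)·R2: [0, 0, 5/13, -1/13, -4/13, 35/13]
R5 ← R5 − (2/13)·R2: [0, 0, 15/13, -3/13, -12/13, -51/13]
R6 ← R6 + (2/13)·R2: [0, 0, 50/13, -10/13, -40/13, -105/13]
R4 ← R4 − (2/17)·R3: [0, 0, 0, 0, 0, 24/17]
R5 ← R5 − (6/17)·R3: [0, 0, 0, 0, 0, -132/17]
R6 ← R6 − (20/17)·R3: [0, 0, 0, 0, 0, -355/17]
R5 ← R5 + (11/2)·R4: [0, 0, 0, 0, 0, 0]
R6 ← R6 + (355/24)·R4: [0, 0, 0, 0, 0, 0]
The echelon form has 4 nonzero rows; the last pivot sits in the augmented column, so rank(B) = 3 but rank([B|b]) = 4.
Since the ranks differ, the system is inconsistent.

no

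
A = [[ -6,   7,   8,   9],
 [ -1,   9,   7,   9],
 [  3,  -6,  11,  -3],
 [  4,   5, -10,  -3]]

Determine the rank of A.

4

Row reduce to echelon form.
R2 ← R2 − (1/6)·R1: [0, 47/6, 17/3, 15/2]
R3 ← R3 + (1/2)·R1: [0, -5/2, 15, 3/2]
R4 ← R4 + (2/3)·R1: [0, 29/3, -14/3, 3]
R3 ← R3 + (15/47)·R2: [0, 0, 790/47, 183/47]
R4 ← R4 − (58/47)·R2: [0, 0, -548/47, -294/47]
R4 ← R4 + (274/395)·R3: [0, 0, 0, -1404/395]
Echelon form has 4 nonzero rows, so rank(A) = 4.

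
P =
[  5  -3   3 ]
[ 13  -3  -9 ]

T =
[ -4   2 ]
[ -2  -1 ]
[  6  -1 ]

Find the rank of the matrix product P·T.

2

First compute PT:
[[  4,  10],
 [-100,  38]]
Now row reduce the product.
R2 ← R2 + (25)·R1: [0, 288]
2 nonzero rows, so rank(PT) = 2.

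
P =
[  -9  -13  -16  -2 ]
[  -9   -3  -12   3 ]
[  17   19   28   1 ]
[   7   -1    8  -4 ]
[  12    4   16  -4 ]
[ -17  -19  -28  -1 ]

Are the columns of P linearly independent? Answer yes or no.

Row reduce P to echelon form.
R2 ← R2 − R1: [0, 10, 4, 5]
R3 ← R3 + (17/9)·R1: [0, -50/9, -20/9, -25/9]
R4 ← R4 + (7/9)·R1: [0, -100/9, -40/9, -50/9]
R5 ← R5 + (4/3)·R1: [0, -40/3, -16/3, -20/3]
R6 ← R6 − (17/9)·R1: [0, 50/9, 20/9, 25/9]
R3 ← R3 + (5/9)·R2: [0, 0, 0, 0]
R4 ← R4 + (10/9)·R2: [0, 0, 0, 0]
R5 ← R5 + (4/3)·R2: [0, 0, 0, 0]
R6 ← R6 − (5/9)·R2: [0, 0, 0, 0]
2 pivots among 4 columns.
Only 2 < 4 pivot columns, so the columns are linearly dependent.

no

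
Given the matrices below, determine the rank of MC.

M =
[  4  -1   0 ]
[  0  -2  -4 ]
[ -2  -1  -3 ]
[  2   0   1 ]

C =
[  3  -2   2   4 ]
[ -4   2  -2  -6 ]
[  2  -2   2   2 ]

First compute MC:
[[ 16, -10,  10,  22],
 [  0,   4,  -4,   4],
 [ -8,   8,  -8,  -8],
 [  8,  -6,   6,  10]]
Now row reduce the product.
R3 ← R3 + (1/2)·R1: [0, 3, -3, 3]
R4 ← R4 − (1/2)·R1: [0, -1, 1, -1]
R3 ← R3 − (3/4)·R2: [0, 0, 0, 0]
R4 ← R4 + (1/4)·R2: [0, 0, 0, 0]
2 nonzero rows, so rank(MC) = 2.

2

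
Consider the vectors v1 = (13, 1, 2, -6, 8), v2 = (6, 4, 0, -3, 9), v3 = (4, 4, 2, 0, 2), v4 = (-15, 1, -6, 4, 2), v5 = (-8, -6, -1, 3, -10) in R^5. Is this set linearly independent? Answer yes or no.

no

Form the matrix with these vectors as rows and row reduce.
R2 ← R2 − (6/13)·R1: [0, 46/13, -12/13, -3/13, 69/13]
R3 ← R3 − (4/13)·R1: [0, 48/13, 18/13, 24/13, -6/13]
R4 ← R4 + (15/13)·R1: [0, 28/13, -48/13, -38/13, 146/13]
R5 ← R5 + (8/13)·R1: [0, -70/13, 3/13, -9/13, -66/13]
R3 ← R3 − (24/23)·R2: [0, 0, 54/23, 48/23, -6]
R4 ← R4 − (14/23)·R2: [0, 0, -72/23, -64/23, 8]
R5 ← R5 + (35/23)·R2: [0, 0, -27/23, -24/23, 3]
R4 ← R4 + (4/3)·R3: [0, 0, 0, 0, 0]
R5 ← R5 + (1/2)·R3: [0, 0, 0, 0, 0]
3 nonzero rows, so the 5 vectors span a space of dimension 3.
Since 3 < 5, the vectors are linearly dependent.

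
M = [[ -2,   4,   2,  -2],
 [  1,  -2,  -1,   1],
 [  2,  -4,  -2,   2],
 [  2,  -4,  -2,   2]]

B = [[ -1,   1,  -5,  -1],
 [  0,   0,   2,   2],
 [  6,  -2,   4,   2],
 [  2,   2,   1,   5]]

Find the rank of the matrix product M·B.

1

First compute MB:
[[ 10, -10,  24,   4],
 [ -5,   5, -12,  -2],
 [-10,  10, -24,  -4],
 [-10,  10, -24,  -4]]
Now row reduce the product.
R2 ← R2 + (1/2)·R1: [0, 0, 0, 0]
R3 ← R3 + R1: [0, 0, 0, 0]
R4 ← R4 + R1: [0, 0, 0, 0]
1 nonzero row, so rank(MB) = 1.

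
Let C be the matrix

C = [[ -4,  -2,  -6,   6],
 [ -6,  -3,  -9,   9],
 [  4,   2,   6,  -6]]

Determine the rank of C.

1

Row reduce to echelon form.
R2 ← R2 − (3/2)·R1: [0, 0, 0, 0]
R3 ← R3 + R1: [0, 0, 0, 0]
Echelon form has 1 nonzero row, so rank(C) = 1.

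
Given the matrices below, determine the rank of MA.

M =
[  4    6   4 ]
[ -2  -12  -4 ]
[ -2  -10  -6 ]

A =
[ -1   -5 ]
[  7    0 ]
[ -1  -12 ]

2

First compute MA:
[[ 34, -68],
 [-78,  58],
 [-62,  82]]
Now row reduce the product.
R2 ← R2 + (39/17)·R1: [0, -98]
R3 ← R3 + (31/17)·R1: [0, -42]
R3 ← R3 − (3/7)·R2: [0, 0]
2 nonzero rows, so rank(MA) = 2.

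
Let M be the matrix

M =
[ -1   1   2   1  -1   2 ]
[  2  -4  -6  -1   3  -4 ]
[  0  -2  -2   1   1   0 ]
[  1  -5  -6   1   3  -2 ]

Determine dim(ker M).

4

Row reduce to echelon form.
R2 ← R2 + (2)·R1: [0, -2, -2, 1, 1, 0]
R4 ← R4 + R1: [0, -4, -4, 2, 2, 0]
R3 ← R3 − R2: [0, 0, 0, 0, 0, 0]
R4 ← R4 − (2)·R2: [0, 0, 0, 0, 0, 0]
2 nonzero rows, so rank(M) = 2.
M has 6 columns; by rank–nullity, nullity = 6 − 2 = 4.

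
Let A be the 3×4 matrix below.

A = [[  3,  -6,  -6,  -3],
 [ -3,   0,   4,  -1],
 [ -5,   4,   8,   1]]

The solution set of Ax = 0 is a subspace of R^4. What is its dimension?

Row reduce to echelon form.
R2 ← R2 + R1: [0, -6, -2, -4]
R3 ← R3 + (5/3)·R1: [0, -6, -2, -4]
R3 ← R3 − R2: [0, 0, 0, 0]
2 nonzero rows, so rank(A) = 2.
A has 4 columns; by rank–nullity, nullity = 4 − 2 = 2.

2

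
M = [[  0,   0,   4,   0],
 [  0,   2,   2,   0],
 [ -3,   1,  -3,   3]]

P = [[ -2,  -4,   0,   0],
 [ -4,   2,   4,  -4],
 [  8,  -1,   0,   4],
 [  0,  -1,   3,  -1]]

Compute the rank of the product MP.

3

First compute MP:
[[ 32,  -4,   0,  16],
 [  8,   2,   8,   0],
 [-22,  14,  13, -19]]
Now row reduce the product.
R2 ← R2 − (1/4)·R1: [0, 3, 8, -4]
R3 ← R3 + (11/16)·R1: [0, 45/4, 13, -8]
R3 ← R3 − (15/4)·R2: [0, 0, -17, 7]
3 nonzero rows, so rank(MP) = 3.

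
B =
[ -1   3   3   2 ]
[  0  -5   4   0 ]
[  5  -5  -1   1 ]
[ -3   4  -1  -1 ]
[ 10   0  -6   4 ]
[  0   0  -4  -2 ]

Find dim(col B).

Row reduce to echelon form.
R3 ← R3 + (5)·R1: [0, 10, 14, 11]
R4 ← R4 − (3)·R1: [0, -5, -10, -7]
R5 ← R5 + (10)·R1: [0, 30, 24, 24]
R3 ← R3 + (2)·R2: [0, 0, 22, 11]
R4 ← R4 − R2: [0, 0, -14, -7]
R5 ← R5 + (6)·R2: [0, 0, 48, 24]
R4 ← R4 + (7/11)·R3: [0, 0, 0, 0]
R5 ← R5 − (24/11)·R3: [0, 0, 0, 0]
R6 ← R6 + (2/11)·R3: [0, 0, 0, 0]
Echelon form has 3 nonzero rows, so rank(B) = 3.
The column space has dimension equal to the rank: 3.

3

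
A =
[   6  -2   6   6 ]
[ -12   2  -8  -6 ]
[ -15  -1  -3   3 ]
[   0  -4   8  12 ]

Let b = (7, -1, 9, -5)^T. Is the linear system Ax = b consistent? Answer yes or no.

Row reduce the augmented matrix [A | b].
R2 ← R2 + (2)·R1: [0, -2, 4, 6, 13]
R3 ← R3 + (5/2)·R1: [0, -6, 12, 18, 53/2]
R3 ← R3 − (3)·R2: [0, 0, 0, 0, -25/2]
R4 ← R4 − (2)·R2: [0, 0, 0, 0, -31]
R4 ← R4 − (62/25)·R3: [0, 0, 0, 0, 0]
The echelon form has 3 nonzero rows; the last pivot sits in the augmented column, so rank(A) = 2 but rank([A|b]) = 3.
Since the ranks differ, the system is inconsistent.

no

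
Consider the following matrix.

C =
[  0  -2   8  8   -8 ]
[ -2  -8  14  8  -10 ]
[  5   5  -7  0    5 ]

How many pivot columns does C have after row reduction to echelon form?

Row reduce to echelon form.
Swap R1 ↔ R2
R3 ← R3 + (5/2)·R1: [0, -15, 28, 20, -20]
R3 ← R3 − (15/2)·R2: [0, 0, -32, -40, 40]
Echelon form has 3 nonzero rows, so rank(C) = 3.
Each nonzero row contributes one pivot column: 3 pivot columns.

3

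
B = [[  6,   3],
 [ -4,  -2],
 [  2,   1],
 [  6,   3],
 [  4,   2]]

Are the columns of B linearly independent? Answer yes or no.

Row reduce B to echelon form.
R2 ← R2 + (2/3)·R1: [0, 0]
R3 ← R3 − (1/3)·R1: [0, 0]
R4 ← R4 − R1: [0, 0]
R5 ← R5 − (2/3)·R1: [0, 0]
1 pivot among 2 columns.
Only 1 < 2 pivot columns, so the columns are linearly dependent.

no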